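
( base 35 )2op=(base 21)7ai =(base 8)6363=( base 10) 3315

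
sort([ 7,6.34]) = [ 6.34,7] 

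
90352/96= 941+1/6   =  941.17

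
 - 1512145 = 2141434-3653579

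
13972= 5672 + 8300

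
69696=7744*9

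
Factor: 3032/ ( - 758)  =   - 4 =-2^2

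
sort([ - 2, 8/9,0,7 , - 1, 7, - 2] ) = [ - 2, - 2 , - 1, 0, 8/9, 7,7 ]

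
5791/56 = 5791/56 = 103.41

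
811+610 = 1421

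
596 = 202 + 394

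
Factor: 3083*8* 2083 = 2^3*2083^1*3083^1 = 51375112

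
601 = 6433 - 5832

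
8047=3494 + 4553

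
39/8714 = 39/8714  =  0.00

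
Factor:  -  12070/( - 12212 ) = 2^( - 1)*5^1*17^1*43^(  -  1)=85/86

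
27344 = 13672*2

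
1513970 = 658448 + 855522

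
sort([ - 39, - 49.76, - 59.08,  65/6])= [ -59.08 , - 49.76, - 39,  65/6]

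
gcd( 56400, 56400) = 56400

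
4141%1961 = 219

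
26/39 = 2/3=0.67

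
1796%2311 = 1796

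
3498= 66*53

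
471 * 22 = 10362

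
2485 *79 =196315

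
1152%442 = 268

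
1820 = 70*26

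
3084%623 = 592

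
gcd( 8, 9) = 1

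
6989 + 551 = 7540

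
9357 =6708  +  2649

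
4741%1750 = 1241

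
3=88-85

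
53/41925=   53/41925 = 0.00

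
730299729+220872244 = 951171973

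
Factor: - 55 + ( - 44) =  - 3^2*11^1= - 99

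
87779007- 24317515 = 63461492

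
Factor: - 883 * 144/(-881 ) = 2^4 * 3^2 * 881^( - 1)*883^1=127152/881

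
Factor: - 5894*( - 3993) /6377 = 2^1*3^1* 11^3*421^1*911^( - 1) = 3362106/911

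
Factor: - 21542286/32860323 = -2^1*3^(-3 ) * 405683^(-1)*3590381^1 = -7180762/10953441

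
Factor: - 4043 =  - 13^1 * 311^1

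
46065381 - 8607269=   37458112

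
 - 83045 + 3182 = -79863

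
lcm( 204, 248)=12648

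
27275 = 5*5455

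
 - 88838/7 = -88838/7 = - 12691.14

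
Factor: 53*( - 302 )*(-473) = 7570838 = 2^1*11^1 * 43^1*53^1*151^1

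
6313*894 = 5643822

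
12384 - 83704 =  - 71320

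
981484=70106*14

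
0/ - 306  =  0/1 = - 0.00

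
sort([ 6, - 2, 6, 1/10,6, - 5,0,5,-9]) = [-9, - 5,- 2,0,1/10, 5, 6,  6,6]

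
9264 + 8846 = 18110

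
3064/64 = 383/8 = 47.88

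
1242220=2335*532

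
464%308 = 156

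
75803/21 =3609+2/3 = 3609.67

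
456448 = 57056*8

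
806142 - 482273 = 323869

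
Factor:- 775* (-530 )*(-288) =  - 2^6*3^2 * 5^3 * 31^1 * 53^1 = - 118296000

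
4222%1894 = 434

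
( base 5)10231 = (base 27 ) PG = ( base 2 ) 1010110011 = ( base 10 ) 691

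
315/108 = 2 + 11/12 = 2.92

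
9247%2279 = 131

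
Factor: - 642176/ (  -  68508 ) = 2^5 * 3^(  -  2 ) * 11^( - 1)*  29^1 = 928/99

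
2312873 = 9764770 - 7451897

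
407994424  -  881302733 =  - 473308309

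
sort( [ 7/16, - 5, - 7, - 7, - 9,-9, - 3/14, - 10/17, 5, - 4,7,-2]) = [ - 9,-9 , - 7, - 7,- 5,-4,- 2, - 10/17 , - 3/14,7/16,5,7]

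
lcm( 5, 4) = 20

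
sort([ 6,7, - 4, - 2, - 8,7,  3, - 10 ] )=[ - 10, - 8,  -  4,  -  2,3,6,7,7] 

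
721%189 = 154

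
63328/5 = 63328/5 = 12665.60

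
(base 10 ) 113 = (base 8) 161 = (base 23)4l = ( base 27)45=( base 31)3K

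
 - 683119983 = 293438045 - 976558028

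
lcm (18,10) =90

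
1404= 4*351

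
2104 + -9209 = -7105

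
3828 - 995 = 2833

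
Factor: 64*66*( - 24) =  - 2^10*3^2 * 11^1 = - 101376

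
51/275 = 51/275  =  0.19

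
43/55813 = 43/55813 =0.00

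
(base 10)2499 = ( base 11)1972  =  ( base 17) 8b0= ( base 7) 10200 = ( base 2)100111000011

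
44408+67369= 111777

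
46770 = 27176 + 19594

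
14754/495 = 29 + 133/165 = 29.81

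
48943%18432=12079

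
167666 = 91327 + 76339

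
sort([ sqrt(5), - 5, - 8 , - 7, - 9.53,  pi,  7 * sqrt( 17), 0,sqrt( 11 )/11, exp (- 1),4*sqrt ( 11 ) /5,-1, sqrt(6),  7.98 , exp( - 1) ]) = [ -9.53, - 8, - 7, - 5 ,-1,0, sqrt( 11 )/11,  exp( - 1),exp( - 1) , sqrt(5),  sqrt( 6 ),4*sqrt(11)/5,  pi, 7.98, 7*sqrt( 17)]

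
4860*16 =77760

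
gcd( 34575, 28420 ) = 5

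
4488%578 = 442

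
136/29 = 4 + 20/29 = 4.69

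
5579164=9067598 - 3488434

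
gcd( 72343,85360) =1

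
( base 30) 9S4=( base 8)21360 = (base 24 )FCG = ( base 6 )105224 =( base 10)8944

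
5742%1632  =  846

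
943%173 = 78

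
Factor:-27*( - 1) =27 = 3^3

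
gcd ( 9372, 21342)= 6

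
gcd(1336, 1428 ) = 4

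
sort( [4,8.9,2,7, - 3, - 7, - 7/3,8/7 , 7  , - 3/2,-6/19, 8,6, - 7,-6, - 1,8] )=[ - 7, - 7,-6,  -  3,  -  7/3, - 3/2, - 1,  -  6/19, 8/7, 2,4,6,7,  7,8,8, 8.9 ] 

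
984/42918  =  164/7153 =0.02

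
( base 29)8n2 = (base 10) 7397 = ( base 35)61C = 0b1110011100101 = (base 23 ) DME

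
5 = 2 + 3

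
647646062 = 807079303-159433241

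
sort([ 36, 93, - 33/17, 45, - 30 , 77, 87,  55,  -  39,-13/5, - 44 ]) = [ - 44, - 39, - 30, - 13/5, - 33/17, 36,45, 55,77,87, 93]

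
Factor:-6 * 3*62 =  - 2^2*3^2*31^1 = -  1116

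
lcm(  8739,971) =8739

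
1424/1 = 1424  =  1424.00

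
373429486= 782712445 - 409282959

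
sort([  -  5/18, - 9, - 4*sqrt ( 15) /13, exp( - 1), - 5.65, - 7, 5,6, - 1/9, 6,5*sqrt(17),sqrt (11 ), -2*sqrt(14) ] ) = [  -  9,  -  2 * sqrt(14),-7, - 5.65,-4 * sqrt (15) /13,-5/18, - 1/9,exp( - 1),sqrt (11), 5, 6 , 6,5*sqrt( 17 )]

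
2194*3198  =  7016412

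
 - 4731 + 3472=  - 1259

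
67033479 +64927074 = 131960553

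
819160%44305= 21670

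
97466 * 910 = 88694060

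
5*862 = 4310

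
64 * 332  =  21248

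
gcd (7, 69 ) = 1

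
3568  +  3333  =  6901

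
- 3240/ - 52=810/13 = 62.31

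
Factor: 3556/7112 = 2^ ( - 1) = 1/2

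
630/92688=105/15448 = 0.01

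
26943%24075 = 2868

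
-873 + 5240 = 4367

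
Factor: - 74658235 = - 5^1*14931647^1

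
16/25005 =16/25005 = 0.00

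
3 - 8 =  - 5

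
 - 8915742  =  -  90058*99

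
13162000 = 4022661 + 9139339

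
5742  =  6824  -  1082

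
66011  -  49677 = 16334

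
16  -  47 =-31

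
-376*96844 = - 36413344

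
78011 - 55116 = 22895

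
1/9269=1/9269 =0.00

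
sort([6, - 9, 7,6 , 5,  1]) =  [ - 9, 1 , 5, 6,6,7]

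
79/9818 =79/9818 =0.01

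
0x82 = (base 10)130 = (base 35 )3P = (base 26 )50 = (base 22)5K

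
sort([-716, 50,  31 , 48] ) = [ - 716, 31,48, 50 ] 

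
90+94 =184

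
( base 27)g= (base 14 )12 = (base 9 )17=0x10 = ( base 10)16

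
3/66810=1/22270 = 0.00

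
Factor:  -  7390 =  - 2^1*5^1*739^1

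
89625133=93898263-4273130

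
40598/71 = 571  +  57/71 = 571.80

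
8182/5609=1+2573/5609=1.46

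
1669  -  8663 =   -  6994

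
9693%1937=8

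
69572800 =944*73700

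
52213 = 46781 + 5432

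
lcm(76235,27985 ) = 2210815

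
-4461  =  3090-7551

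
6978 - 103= 6875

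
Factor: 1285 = 5^1*257^1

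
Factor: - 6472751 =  - 107^1*60493^1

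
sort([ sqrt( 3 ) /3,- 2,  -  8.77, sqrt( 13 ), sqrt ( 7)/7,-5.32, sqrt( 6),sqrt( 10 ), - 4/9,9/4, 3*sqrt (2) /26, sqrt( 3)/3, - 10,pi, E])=[ - 10, - 8.77 ,  -  5.32, - 2  , - 4/9, 3*sqrt(2 )/26, sqrt(7 ) /7, sqrt( 3) /3, sqrt(3 ) /3, 9/4, sqrt( 6), E, pi, sqrt( 10 ), sqrt ( 13 ) ]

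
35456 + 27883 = 63339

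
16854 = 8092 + 8762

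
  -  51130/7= -51130/7=-7304.29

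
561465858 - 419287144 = 142178714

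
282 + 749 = 1031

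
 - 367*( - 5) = 1835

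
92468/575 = 92468/575= 160.81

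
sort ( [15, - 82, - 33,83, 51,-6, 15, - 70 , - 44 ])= [-82 ,- 70, - 44, - 33, - 6,15, 15, 51,83 ] 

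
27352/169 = 161+11/13 = 161.85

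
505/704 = 505/704= 0.72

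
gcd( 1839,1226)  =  613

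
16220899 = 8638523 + 7582376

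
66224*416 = 27549184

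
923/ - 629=  -  923/629= - 1.47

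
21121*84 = 1774164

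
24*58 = 1392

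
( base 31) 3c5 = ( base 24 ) 5fk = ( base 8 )6274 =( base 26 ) 4la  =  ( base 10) 3260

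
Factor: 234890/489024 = 415/864=2^( - 5)*3^( - 3 )*5^1*83^1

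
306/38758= 153/19379 = 0.01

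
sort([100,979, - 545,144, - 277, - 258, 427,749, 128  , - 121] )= [ - 545,-277, - 258, - 121,100, 128,144, 427,749,979]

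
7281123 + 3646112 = 10927235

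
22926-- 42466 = 65392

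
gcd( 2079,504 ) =63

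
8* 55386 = 443088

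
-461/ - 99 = 461/99 = 4.66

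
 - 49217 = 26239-75456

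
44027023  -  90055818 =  - 46028795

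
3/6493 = 3/6493 = 0.00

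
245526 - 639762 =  - 394236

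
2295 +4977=7272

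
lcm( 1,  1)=1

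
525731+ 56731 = 582462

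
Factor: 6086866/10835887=2^1*101^1*30133^1*10835887^(  -  1)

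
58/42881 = 58/42881 = 0.00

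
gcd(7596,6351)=3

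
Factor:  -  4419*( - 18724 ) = 2^2*3^2 *31^1*151^1*491^1 = 82741356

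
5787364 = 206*28094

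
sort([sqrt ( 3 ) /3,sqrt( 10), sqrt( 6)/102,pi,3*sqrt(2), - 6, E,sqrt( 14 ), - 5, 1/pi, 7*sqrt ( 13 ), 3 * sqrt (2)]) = [ - 6, - 5 , sqrt( 6 ) /102, 1/pi,sqrt( 3)/3, E,pi, sqrt(10),sqrt(14 ) , 3*sqrt(2),3*sqrt ( 2),7 * sqrt(13)] 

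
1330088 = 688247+641841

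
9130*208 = 1899040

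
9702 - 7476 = 2226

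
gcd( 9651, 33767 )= 1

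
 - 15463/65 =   -  238+7/65 = -237.89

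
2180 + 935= 3115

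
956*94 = 89864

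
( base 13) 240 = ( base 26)F0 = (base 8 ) 606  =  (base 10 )390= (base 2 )110000110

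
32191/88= 32191/88 = 365.81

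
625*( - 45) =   -  28125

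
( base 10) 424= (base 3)120201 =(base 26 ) g8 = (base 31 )dl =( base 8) 650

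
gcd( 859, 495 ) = 1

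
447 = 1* 447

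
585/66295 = 117/13259= 0.01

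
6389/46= 6389/46 =138.89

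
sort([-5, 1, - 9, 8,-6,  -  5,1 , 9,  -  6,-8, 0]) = [  -  9, - 8 , - 6, - 6, - 5, - 5, 0, 1,1, 8, 9 ] 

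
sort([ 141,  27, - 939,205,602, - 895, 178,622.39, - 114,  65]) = [ - 939, - 895, - 114, 27,65, 141, 178, 205,602,622.39] 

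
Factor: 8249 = 73^1*113^1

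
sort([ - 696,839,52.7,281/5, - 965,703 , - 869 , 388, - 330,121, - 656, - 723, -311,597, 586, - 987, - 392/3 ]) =[ - 987, - 965, - 869, - 723, - 696, - 656,- 330,-311, - 392/3, 52.7,281/5,  121,388,586, 597, 703,839]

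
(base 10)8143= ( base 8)17717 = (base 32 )7UF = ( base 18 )1727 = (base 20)1073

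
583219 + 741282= 1324501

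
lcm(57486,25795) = 2012010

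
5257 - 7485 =-2228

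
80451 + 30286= 110737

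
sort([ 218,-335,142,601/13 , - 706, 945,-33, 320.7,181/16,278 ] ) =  [-706, - 335 ,-33,181/16, 601/13 , 142,218, 278,320.7 , 945 ] 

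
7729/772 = 10 + 9/772 =10.01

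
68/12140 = 17/3035=0.01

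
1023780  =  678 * 1510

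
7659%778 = 657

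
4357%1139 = 940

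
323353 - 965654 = -642301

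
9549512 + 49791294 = 59340806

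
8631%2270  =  1821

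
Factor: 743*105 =78015=3^1 * 5^1 * 7^1*743^1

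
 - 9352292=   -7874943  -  1477349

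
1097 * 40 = 43880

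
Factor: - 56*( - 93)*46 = 239568=2^4 * 3^1 * 7^1*23^1*31^1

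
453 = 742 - 289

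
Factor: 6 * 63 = 378= 2^1 * 3^3*7^1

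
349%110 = 19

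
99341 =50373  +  48968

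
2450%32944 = 2450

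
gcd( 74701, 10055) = 1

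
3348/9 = 372 = 372.00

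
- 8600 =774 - 9374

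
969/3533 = 969/3533 = 0.27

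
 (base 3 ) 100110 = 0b11111111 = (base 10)255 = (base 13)168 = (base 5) 2010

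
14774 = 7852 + 6922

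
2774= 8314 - 5540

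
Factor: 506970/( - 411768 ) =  - 655/532=- 2^( - 2 ) * 5^1* 7^( - 1 )*19^(- 1 )*131^1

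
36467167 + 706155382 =742622549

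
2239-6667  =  -4428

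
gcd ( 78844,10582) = 2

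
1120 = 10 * 112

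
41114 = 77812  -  36698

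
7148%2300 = 248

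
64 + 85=149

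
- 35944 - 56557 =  - 92501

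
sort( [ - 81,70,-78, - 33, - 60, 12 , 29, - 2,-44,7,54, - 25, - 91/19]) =[  -  81, - 78,-60, - 44 , - 33, - 25 , - 91/19, - 2 , 7,12,  29,  54, 70 ]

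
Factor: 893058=2^1*3^1*251^1*593^1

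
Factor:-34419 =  - 3^1* 7^1*11^1 * 149^1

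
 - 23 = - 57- - 34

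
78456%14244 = 7236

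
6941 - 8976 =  - 2035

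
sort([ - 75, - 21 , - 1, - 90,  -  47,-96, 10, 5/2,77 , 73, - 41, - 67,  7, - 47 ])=[ - 96, - 90, - 75, - 67, - 47, - 47,-41, - 21 , - 1,5/2, 7,10, 73, 77] 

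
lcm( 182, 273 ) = 546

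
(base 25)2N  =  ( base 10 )73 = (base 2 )1001001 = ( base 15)4d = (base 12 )61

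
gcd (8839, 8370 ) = 1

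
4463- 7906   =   -3443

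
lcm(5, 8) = 40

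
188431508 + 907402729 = 1095834237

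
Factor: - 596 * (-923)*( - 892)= - 490696336  =  -2^4*13^1*71^1*149^1*223^1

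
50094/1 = 50094= 50094.00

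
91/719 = 91/719=0.13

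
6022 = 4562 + 1460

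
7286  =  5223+2063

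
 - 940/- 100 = 9 + 2/5 = 9.40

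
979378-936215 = 43163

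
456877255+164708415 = 621585670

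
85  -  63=22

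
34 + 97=131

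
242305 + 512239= 754544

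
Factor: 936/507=2^3*3^1*13^( - 1)= 24/13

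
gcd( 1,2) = 1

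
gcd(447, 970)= 1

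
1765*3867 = 6825255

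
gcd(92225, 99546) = 1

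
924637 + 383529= 1308166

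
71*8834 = 627214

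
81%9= 0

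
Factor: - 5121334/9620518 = -2560667/4810259= -  29^(-1) *37^(-1 ) * 137^1*4483^( - 1 )*18691^1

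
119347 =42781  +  76566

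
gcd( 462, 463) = 1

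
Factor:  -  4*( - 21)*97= 2^2*3^1*7^1*97^1= 8148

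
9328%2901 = 625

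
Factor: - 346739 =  - 346739^1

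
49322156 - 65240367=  - 15918211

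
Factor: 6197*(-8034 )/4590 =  - 3^( - 2)*5^ ( - 1)*13^1*17^(-1 )*103^1*6197^1  =  -8297783/765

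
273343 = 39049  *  7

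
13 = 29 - 16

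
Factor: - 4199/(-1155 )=3^( - 1) * 5^( - 1) * 7^(-1) * 11^( -1 ) * 13^1*17^1 * 19^1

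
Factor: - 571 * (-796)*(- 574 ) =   -  260892184 = - 2^3 * 7^1*41^1*199^1*571^1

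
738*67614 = 49899132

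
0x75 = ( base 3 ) 11100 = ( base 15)7C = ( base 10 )117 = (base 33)3i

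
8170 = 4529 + 3641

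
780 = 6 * 130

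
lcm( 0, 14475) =0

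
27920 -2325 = 25595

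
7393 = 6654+739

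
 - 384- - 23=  - 361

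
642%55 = 37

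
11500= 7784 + 3716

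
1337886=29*46134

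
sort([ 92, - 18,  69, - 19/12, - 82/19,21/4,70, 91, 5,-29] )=[ - 29, - 18, - 82/19,- 19/12,  5, 21/4,69, 70,91  ,  92]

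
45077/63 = 715 + 32/63 = 715.51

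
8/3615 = 8/3615 = 0.00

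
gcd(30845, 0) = 30845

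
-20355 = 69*( - 295)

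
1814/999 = 1+815/999 = 1.82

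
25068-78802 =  - 53734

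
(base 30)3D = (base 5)403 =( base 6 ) 251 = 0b1100111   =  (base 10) 103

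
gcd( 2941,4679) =1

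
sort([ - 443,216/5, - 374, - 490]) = [-490, - 443, - 374,  216/5 ]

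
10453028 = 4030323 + 6422705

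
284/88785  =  284/88785 = 0.00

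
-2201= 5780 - 7981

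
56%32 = 24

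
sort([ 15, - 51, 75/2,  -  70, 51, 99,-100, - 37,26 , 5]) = [ - 100, - 70, - 51, - 37, 5,15,26, 75/2, 51, 99]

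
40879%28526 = 12353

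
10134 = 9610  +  524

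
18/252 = 1/14 = 0.07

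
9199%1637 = 1014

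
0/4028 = 0 = 0.00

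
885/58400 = 177/11680 = 0.02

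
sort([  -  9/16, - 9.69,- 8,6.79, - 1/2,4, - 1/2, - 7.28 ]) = [ - 9.69,-8, - 7.28 ,-9/16, - 1/2, - 1/2,4,6.79 ] 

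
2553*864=2205792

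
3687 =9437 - 5750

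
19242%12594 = 6648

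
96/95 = 1 + 1/95 = 1.01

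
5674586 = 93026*61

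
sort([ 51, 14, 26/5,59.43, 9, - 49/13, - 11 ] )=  [ - 11 , - 49/13, 26/5,9, 14, 51, 59.43 ] 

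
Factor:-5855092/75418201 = -2^2*19^( - 1 ) *107^(- 1 )*37097^( -1)*1463773^1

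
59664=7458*8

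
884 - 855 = 29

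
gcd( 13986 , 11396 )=518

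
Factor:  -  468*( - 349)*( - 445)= -72682740 = -2^2*3^2*5^1*13^1*89^1*349^1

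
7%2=1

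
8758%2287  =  1897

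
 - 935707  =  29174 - 964881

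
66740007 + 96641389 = 163381396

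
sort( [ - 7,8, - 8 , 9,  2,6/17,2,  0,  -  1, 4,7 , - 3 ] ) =[ - 8, - 7,-3,-1, 0,6/17, 2, 2,4,7,8, 9]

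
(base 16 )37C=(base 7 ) 2413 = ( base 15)3E7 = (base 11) 741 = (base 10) 892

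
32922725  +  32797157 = 65719882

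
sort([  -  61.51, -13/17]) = [ - 61.51,  -  13/17 ]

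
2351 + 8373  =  10724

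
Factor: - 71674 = - 2^1*35837^1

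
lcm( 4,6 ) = 12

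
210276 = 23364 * 9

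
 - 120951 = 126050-247001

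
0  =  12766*0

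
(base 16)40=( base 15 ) 44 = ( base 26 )2C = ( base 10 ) 64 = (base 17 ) 3D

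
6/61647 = 2/20549 = 0.00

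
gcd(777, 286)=1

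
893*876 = 782268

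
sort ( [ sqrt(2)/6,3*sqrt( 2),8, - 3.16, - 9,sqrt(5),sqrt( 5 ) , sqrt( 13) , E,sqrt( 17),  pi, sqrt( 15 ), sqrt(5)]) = [ - 9,-3.16, sqrt ( 2 )/6, sqrt( 5 ), sqrt(5) , sqrt(5), E, pi, sqrt(13 ),sqrt( 15 ),sqrt ( 17 ), 3*sqrt(2 ), 8 ] 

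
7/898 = 7/898 = 0.01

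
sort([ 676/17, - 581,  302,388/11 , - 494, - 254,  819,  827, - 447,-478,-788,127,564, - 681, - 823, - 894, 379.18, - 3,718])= [ - 894, - 823,  -  788 , - 681, - 581, - 494, - 478 , - 447, - 254, - 3,388/11, 676/17, 127,302, 379.18, 564,718, 819, 827 ] 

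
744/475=1 +269/475= 1.57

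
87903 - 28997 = 58906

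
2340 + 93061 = 95401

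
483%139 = 66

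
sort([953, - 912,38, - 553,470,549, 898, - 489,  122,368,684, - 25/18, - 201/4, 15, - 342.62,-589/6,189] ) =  [ - 912,  -  553, - 489,-342.62, - 589/6,- 201/4,-25/18, 15, 38, 122, 189, 368, 470, 549,684,898, 953 ]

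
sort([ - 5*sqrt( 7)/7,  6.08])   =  [ - 5*sqrt( 7)/7, 6.08]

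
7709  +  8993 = 16702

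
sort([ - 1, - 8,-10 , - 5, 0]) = [ -10, - 8, - 5, - 1,0]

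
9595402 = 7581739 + 2013663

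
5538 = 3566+1972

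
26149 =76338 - 50189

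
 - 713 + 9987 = 9274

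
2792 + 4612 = 7404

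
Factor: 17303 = 11^3*13^1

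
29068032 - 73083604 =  - 44015572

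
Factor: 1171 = 1171^1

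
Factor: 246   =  2^1*3^1*41^1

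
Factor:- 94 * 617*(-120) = 2^4*3^1*5^1*47^1*617^1= 6959760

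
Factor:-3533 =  - 3533^1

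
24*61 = 1464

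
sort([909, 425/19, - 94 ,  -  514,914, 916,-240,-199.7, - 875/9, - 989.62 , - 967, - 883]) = [-989.62, - 967,  -  883 , - 514, - 240, - 199.7, - 875/9, - 94, 425/19, 909, 914, 916 ]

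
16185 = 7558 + 8627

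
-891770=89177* ( - 10 ) 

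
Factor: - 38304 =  - 2^5*3^2*7^1*19^1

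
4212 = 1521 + 2691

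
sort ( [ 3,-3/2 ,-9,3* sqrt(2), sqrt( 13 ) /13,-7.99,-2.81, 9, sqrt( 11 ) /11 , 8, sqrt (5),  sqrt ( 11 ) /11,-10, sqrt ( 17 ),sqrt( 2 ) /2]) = [ - 10, - 9, - 7.99,-2.81, -3/2, sqrt( 13)/13, sqrt( 11 ) /11,sqrt(11 ) /11,sqrt( 2 ) /2,sqrt( 5 ), 3, sqrt( 17),3*sqrt(2),8, 9 ]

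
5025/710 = 7 + 11/142 = 7.08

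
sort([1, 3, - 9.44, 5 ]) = [  -  9.44,1,3, 5]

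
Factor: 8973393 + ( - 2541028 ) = 6432365 = 5^1  *  179^1*7187^1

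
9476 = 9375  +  101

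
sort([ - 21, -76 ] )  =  [ - 76, -21] 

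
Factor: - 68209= -68209^1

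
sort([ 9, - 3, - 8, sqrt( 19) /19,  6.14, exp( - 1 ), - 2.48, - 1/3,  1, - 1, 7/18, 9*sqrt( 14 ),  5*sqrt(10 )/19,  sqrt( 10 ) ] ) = [- 8,-3,-2.48,-1, - 1/3,sqrt(19 ) /19, exp( -1), 7/18, 5*sqrt( 10 )/19,1,sqrt(10), 6.14,9 , 9*sqrt( 14)]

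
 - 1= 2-3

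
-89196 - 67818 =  - 157014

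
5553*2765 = 15354045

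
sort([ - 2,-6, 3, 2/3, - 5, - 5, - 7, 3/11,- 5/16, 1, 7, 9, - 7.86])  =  [ - 7.86, - 7, - 6, - 5, - 5,-2, - 5/16, 3/11, 2/3,1,3,7, 9]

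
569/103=5+54/103=5.52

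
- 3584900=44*(-81475 ) 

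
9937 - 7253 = 2684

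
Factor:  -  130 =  - 2^1*5^1*13^1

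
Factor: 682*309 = 210738 = 2^1*3^1*11^1  *31^1*103^1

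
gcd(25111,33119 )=1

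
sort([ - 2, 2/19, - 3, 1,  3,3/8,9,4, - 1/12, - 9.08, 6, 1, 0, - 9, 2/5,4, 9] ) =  [-9.08, - 9, -3,-2, - 1/12, 0, 2/19, 3/8, 2/5, 1,1, 3, 4, 4, 6, 9, 9] 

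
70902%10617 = 7200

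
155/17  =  155/17 = 9.12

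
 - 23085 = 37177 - 60262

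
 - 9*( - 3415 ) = 30735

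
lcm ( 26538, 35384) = 106152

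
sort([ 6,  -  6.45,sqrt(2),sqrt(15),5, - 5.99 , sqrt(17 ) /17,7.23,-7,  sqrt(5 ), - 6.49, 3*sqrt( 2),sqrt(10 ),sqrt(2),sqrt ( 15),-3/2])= [ - 7,  -  6.49, - 6.45, - 5.99, - 3/2,sqrt(17) /17,sqrt(2),sqrt(2),sqrt(5),sqrt(10),sqrt(15 ),sqrt( 15), 3*sqrt(2), 5,6,7.23]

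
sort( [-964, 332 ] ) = [ - 964, 332]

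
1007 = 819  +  188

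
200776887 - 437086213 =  - 236309326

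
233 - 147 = 86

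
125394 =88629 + 36765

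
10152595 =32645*311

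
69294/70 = 989+32/35= 989.91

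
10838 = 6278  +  4560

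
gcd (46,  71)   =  1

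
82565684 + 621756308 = 704321992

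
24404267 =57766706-33362439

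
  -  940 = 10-950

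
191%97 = 94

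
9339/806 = 11 + 473/806 =11.59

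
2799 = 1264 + 1535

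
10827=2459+8368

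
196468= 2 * 98234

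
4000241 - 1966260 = 2033981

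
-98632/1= - 98632 =-98632.00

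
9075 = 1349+7726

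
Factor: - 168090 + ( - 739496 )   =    -  907586 =-2^1 * 101^1 * 4493^1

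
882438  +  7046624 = 7929062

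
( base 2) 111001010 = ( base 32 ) ea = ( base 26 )HG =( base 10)458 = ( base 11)387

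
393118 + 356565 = 749683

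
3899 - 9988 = -6089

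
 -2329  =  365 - 2694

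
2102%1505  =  597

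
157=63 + 94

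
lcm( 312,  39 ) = 312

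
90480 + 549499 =639979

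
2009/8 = 251+1/8 = 251.12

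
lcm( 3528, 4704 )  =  14112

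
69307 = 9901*7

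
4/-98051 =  - 4/98051 = - 0.00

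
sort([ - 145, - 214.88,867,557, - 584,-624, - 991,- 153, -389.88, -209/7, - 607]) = [ - 991, - 624,- 607, - 584 , - 389.88, - 214.88,- 153,-145, - 209/7,557, 867] 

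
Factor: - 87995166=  - 2^1*3^1*7^1*103^1 * 20341^1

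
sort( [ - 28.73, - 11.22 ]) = [ - 28.73, - 11.22 ]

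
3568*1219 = 4349392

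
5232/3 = 1744  =  1744.00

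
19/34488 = 19/34488 = 0.00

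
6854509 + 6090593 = 12945102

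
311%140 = 31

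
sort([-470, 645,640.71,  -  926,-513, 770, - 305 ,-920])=[- 926,- 920, - 513,  -  470,-305, 640.71, 645, 770]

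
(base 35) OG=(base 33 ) pv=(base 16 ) 358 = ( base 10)856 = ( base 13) 50b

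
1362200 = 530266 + 831934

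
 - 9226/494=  - 4613/247 =- 18.68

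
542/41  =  542/41 = 13.22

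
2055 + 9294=11349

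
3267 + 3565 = 6832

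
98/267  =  98/267 = 0.37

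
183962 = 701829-517867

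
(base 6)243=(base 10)99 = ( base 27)3i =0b1100011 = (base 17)5e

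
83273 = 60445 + 22828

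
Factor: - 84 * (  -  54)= 4536= 2^3 * 3^4*7^1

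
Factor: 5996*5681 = 34063276=2^2*13^1 * 19^1*23^1*1499^1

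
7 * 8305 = 58135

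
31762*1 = 31762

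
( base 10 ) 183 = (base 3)20210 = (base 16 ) b7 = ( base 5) 1213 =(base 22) 87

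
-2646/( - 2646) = 1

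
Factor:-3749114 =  - 2^1*53^1*113^1*313^1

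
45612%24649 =20963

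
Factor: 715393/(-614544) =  -102199/87792 = -2^(  -  4)*3^( - 1) * 31^(-1) * 59^(  -  1 )* 102199^1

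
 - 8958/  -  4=4479/2 = 2239.50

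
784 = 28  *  28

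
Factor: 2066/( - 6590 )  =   - 1033/3295 = - 5^( -1)*659^( -1) * 1033^1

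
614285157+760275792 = 1374560949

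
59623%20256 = 19111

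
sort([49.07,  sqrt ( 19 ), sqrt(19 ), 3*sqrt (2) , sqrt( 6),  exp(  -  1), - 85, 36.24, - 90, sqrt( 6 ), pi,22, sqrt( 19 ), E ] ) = [ - 90, - 85, exp(-1 ) , sqrt(6),  sqrt( 6), E, pi, 3*sqrt ( 2),sqrt( 19),sqrt( 19),sqrt(19) , 22 , 36.24, 49.07 ]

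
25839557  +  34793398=60632955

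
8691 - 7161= 1530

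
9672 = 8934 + 738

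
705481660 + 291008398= 996490058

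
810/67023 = 90/7447   =  0.01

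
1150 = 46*25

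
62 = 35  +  27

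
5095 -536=4559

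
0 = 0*8361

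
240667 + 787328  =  1027995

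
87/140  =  87/140 = 0.62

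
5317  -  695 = 4622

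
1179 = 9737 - 8558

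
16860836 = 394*42794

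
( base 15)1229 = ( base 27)583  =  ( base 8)7430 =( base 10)3864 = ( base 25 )64e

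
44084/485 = 90 + 434/485 = 90.89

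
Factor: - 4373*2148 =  - 2^2*3^1*179^1*4373^1  =  - 9393204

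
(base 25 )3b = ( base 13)68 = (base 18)4e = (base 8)126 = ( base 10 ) 86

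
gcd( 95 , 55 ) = 5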